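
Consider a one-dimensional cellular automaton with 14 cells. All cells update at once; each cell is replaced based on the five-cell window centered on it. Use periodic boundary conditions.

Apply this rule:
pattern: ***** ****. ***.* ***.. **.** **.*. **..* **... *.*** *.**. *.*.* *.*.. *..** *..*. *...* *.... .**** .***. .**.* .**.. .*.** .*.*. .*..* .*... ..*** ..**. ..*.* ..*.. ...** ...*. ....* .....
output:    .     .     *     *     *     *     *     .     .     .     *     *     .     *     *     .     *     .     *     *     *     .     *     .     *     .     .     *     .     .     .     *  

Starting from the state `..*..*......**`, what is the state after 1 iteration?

******..**...*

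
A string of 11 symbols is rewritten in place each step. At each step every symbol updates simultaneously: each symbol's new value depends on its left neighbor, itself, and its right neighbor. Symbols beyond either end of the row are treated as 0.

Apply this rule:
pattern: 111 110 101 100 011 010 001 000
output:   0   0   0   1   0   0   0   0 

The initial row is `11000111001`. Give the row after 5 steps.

00000010000

00100000100
00010000010
00001000001
00000100000
00000010000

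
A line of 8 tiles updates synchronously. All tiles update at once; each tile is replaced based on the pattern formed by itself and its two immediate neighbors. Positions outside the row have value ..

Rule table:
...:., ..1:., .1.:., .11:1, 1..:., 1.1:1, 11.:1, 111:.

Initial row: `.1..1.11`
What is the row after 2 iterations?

.....111
.....1.1

.....1.1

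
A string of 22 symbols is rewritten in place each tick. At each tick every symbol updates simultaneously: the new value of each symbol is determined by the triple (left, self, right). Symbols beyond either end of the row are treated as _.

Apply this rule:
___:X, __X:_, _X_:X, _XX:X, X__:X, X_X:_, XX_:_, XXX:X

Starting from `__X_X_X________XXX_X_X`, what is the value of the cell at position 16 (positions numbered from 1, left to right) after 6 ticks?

X_X_X_XXXXXXXX_XX__X_X
X_X_X_XXXXXXX__X_X_X_X
X_X_X_XXXXXX_X_X_X_X_X
X_X_X_XXXXX__X_X_X_X_X
X_X_X_XXXX_X_X_X_X_X_X
X_X_X_XXX__X_X_X_X_X_X
position 16 holds X

X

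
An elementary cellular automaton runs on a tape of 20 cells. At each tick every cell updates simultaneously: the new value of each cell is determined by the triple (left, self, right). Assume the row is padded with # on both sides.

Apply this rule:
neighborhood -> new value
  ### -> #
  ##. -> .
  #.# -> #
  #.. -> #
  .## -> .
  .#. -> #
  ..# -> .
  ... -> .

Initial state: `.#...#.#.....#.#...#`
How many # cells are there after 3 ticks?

10

###..####....####...
##.#..##.#....##.#..
#.###...###.....###.
count of #: 10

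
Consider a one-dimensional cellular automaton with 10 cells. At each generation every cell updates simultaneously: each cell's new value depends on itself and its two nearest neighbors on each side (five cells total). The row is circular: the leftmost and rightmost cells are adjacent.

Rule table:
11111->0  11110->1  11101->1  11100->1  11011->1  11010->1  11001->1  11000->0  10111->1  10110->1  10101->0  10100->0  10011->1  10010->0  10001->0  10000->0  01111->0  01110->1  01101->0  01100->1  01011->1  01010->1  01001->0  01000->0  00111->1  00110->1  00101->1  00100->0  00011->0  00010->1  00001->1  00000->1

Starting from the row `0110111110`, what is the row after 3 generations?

1000001111

1101100111
1111111100
1000001111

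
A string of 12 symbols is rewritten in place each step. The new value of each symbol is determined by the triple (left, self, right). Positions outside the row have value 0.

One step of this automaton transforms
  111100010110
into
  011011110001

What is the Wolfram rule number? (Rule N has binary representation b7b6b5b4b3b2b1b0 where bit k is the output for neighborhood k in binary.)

151

position 1: 111 → 1  (bit 7 = 1)
position 3: 110 → 0  (bit 6 = 0)
position 8: 101 → 0  (bit 5 = 0)
position 4: 100 → 1  (bit 4 = 1)
position 0: 011 → 0  (bit 3 = 0)
position 7: 010 → 1  (bit 2 = 1)
position 6: 001 → 1  (bit 1 = 1)
position 5: 000 → 1  (bit 0 = 1)
bits b7..b0 = 10010111 = 151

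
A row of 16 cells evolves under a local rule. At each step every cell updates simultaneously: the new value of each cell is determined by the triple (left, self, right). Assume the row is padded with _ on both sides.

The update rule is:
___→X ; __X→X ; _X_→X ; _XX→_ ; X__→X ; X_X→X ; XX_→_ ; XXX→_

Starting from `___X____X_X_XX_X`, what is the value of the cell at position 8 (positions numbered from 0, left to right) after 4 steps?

XXXXXXXXXXXX__XX
____________XX__
XXXXXXXXXXXX__XX  (repeats step 1; period 2)
step 4: ____________XX__
position 8 holds _

_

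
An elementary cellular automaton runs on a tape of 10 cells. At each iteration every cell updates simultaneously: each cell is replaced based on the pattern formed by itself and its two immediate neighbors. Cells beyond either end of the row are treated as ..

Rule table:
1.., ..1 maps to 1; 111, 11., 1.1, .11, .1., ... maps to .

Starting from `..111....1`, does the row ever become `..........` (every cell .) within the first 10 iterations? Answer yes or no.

iteration 1: .1...1..1.
iteration 2: 1.1.1.11.1
iteration 3: ..........
all cells are . at iteration 3

yes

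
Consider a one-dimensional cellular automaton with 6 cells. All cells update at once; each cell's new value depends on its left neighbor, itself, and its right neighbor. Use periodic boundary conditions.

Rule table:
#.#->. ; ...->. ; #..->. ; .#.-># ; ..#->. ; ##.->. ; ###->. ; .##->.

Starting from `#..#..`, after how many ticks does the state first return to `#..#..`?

1

#..#..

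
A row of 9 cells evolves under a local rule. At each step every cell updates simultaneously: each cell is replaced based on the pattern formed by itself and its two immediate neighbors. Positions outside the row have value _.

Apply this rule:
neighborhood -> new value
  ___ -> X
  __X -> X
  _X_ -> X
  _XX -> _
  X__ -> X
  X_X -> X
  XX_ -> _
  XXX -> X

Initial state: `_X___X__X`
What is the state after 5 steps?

__X_X_X__

XXXXXXXXX
_XXXXXXX_
X_XXXXX_X
XX_XXX_XX
__X_X_X__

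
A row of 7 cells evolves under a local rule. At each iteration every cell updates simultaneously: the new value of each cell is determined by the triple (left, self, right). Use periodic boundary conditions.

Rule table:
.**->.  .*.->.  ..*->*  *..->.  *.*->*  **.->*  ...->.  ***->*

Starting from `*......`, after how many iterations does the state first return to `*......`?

7

......*
.....*.
....*..
...*...
..*....
.*.....
*......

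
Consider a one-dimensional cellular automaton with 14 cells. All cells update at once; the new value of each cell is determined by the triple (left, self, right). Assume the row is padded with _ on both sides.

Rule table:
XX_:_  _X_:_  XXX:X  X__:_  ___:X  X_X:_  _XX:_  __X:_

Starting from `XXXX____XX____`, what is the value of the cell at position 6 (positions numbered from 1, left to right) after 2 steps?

_XX__XX____XXX
________XX__X_
position 6 holds _

_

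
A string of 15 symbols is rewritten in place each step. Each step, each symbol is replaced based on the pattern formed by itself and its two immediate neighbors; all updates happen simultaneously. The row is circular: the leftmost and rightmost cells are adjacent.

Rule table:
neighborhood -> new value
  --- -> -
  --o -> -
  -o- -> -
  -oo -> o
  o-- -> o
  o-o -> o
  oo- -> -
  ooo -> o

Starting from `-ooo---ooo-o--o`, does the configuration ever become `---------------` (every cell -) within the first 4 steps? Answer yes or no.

ooo-o--oo-o-o--
oo-o-o-o-o-o-o-
o-o-o-o-o-o-o-o
-o-o-o-o-o-o-oo
step 4 is -o-o-o-o-o-o-oo, still not uniform -

no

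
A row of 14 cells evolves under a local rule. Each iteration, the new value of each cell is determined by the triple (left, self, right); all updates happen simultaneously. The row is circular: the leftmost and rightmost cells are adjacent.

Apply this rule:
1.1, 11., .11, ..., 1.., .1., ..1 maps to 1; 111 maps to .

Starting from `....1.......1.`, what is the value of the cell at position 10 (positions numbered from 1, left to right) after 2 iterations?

11111111111111
..............
position 10 holds .

.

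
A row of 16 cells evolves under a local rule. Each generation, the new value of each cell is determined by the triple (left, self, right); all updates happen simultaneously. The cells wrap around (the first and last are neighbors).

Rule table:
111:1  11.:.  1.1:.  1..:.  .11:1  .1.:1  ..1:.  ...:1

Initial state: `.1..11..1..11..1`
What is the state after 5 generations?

generation 1: .1..1...1..1...1
generation 2: .1..1.1.1..1.1.1
generation 3: .1..1.1.1..1.1.1  (fixed point — unchanged through generation 5)

.1..1.1.1..1.1.1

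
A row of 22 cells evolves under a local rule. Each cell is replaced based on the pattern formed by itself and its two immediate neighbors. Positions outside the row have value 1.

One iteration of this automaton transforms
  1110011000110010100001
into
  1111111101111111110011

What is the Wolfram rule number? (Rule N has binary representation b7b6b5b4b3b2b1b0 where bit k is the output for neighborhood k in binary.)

254

position 0: 111 → 1  (bit 7 = 1)
position 2: 110 → 1  (bit 6 = 1)
position 15: 101 → 1  (bit 5 = 1)
position 3: 100 → 1  (bit 4 = 1)
position 5: 011 → 1  (bit 3 = 1)
position 14: 010 → 1  (bit 2 = 1)
position 4: 001 → 1  (bit 1 = 1)
position 8: 000 → 0  (bit 0 = 0)
bits b7..b0 = 11111110 = 254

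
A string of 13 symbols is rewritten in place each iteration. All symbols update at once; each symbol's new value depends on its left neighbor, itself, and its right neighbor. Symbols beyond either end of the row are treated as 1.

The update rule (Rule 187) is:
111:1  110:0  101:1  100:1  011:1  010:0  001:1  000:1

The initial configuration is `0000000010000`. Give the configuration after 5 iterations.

1111011111111

iteration 1: 1111111101111
iteration 2: 1111111011111
iteration 3: 1111110111111
iteration 4: 1111101111111
iteration 5: 1111011111111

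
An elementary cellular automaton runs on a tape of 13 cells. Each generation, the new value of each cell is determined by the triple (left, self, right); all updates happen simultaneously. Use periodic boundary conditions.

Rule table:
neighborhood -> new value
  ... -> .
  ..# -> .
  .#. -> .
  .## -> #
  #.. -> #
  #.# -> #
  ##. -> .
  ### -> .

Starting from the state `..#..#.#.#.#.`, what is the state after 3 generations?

...#..#.#.#.#
#...#..#.#.#.
.#...#..#.#.#

.#...#..#.#.#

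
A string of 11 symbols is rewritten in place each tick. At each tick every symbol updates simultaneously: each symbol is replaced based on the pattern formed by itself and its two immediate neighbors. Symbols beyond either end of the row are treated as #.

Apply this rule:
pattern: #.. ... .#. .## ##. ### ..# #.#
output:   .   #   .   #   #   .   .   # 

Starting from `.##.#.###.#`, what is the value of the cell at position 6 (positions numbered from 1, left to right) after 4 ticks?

tick 1: ####.##.###
tick 2: ...######..
tick 3: .#.#....#..
tick 4: #.#..##....
position 6 holds #

#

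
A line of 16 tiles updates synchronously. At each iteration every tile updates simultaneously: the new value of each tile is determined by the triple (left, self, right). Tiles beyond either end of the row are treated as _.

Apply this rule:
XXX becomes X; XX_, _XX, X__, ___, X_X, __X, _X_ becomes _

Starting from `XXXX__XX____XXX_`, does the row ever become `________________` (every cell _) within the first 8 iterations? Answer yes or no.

_XX__________X__
________________
all cells are _ at iteration 2

yes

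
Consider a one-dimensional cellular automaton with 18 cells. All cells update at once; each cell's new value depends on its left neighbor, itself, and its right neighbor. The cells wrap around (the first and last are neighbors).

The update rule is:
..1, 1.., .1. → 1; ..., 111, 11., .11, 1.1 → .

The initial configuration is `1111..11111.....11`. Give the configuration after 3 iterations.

....11.....1...1..
...1..1...111.111.
..111111.1.......1

..111111.1.......1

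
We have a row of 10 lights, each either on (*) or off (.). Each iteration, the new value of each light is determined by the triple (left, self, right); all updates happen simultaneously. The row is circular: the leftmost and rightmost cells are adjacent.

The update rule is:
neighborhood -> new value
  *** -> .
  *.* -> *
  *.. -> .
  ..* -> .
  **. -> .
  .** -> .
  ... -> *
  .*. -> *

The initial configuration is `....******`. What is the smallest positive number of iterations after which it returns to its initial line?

iteration 1: .**.......
iteration 2: ....******

2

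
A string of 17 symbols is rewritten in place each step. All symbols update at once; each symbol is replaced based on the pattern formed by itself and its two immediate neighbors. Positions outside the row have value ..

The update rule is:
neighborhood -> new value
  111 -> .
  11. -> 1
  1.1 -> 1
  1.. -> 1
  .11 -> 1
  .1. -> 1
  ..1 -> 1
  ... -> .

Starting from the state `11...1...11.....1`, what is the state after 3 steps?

step 1: 111.111.1111...11
step 2: 1.111.111..11.111
step 3: 111.111.1111111.1

111.111.1111111.1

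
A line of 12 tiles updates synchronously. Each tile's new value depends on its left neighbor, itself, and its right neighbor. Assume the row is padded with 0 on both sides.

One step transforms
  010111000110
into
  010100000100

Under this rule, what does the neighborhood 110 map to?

At position 5 the neighborhood is 110; the next row has 0 there.

0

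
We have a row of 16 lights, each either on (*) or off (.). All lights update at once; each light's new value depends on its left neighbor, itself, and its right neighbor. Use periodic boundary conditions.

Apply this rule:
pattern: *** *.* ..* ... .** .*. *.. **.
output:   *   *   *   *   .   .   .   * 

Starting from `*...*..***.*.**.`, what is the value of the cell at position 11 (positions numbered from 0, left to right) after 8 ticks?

*

..**..*.***.*.**
.*.*.*.*.***.*.*
*.*.*.*.*.***.*.
.*.*.*.*.*.***.*
*.*.*.*.*.*.***.
.*.*.*.*.*.*.***
*.*.*.*.*.*.*.**
**.*.*.*.*.*.*.*
position 11 holds *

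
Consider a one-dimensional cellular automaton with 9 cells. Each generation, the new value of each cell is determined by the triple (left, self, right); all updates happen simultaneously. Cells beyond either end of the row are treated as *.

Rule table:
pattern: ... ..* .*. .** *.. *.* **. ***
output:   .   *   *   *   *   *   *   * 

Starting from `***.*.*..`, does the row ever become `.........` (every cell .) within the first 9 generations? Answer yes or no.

*********
*********  (fixed point — unchanged through generation 9)
generation 9 is *********, still not uniform .

no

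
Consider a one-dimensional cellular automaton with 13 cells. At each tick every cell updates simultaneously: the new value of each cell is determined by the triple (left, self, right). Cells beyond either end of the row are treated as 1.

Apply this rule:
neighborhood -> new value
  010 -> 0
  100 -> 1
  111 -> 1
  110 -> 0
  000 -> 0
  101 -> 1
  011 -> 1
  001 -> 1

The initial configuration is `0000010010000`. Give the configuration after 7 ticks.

1101011111111

1000101101001
0101011010111
1010110101111
0101101011111
1011010111111
0110101111111
1101011111111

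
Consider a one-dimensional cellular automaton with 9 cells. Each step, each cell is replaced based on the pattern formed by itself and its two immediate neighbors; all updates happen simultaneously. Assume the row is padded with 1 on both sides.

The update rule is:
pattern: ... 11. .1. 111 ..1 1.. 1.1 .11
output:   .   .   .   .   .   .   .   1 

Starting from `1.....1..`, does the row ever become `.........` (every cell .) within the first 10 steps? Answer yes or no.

step 1: .........
all cells are . at step 1

yes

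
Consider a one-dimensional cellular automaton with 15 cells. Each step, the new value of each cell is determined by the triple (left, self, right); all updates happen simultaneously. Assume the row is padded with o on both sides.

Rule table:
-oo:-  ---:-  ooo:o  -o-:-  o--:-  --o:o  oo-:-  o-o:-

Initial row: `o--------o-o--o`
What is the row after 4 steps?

--------o----o-
-------o----o--
------o----o--o
-----o----o--o-

-----o----o--o-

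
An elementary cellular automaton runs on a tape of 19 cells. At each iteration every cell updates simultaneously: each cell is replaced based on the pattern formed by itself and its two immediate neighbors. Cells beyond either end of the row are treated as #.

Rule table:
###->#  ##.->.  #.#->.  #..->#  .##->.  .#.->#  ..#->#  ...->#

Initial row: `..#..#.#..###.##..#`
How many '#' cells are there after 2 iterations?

11

######.###.#....##.
#####...#..#####...
count of #: 11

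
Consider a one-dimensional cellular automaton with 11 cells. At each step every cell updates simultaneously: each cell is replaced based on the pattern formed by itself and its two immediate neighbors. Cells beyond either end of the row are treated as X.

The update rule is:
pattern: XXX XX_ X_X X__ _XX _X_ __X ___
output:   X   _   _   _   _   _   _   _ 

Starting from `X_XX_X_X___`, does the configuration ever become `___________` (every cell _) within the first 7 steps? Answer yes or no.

yes

___________
all cells are _ at step 1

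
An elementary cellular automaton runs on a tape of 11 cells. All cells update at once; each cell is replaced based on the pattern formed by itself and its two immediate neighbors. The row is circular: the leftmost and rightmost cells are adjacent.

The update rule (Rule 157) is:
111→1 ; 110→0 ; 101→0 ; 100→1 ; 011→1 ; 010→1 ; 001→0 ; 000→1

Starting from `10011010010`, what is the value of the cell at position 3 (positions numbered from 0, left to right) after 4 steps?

1

step 1: 11010011010
step 2: 10011010010  (repeats step 0; period 2)
step 4: 10011010010
position 3 holds 1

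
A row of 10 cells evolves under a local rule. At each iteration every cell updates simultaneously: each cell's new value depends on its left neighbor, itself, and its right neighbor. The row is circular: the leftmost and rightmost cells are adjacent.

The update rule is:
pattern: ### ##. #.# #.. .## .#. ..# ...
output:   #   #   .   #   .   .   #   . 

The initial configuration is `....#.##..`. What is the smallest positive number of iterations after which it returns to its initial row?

40

...#...##.
..#.#.#.##
##.......#
###.....#.
.###...#..
#.###.#.#.
...##.....
..#.##....
.#...##...
#.#.#.##..
.......###
#.....#.##
##...#...#
###.#.#.#.
.##.......
#.##......
...##....#
#.#.##..#.
.....###..
....#.###.
...#...###
#.#.#.#.##
#........#
##......#.
.##....#..
#.##..#.#.
...###....
..#.###...
.#...###..
#.#.#.###.
.......##.
......#.##
#....#...#
##..#.#.#.
.###......
#.###.....
...###...#
#.#.###.#.
.....##...
....#.##..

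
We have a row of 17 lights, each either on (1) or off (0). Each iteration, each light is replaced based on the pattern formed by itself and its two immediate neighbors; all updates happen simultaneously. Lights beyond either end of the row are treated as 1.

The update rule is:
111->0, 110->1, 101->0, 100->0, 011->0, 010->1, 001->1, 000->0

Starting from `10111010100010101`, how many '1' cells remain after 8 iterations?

9

10001010100110100
10011010101010101
10101010101010100
10101010101010101
10101010101010100  (repeats iteration 3; period 2)
iteration 8: 10101010101010101
count of 1: 9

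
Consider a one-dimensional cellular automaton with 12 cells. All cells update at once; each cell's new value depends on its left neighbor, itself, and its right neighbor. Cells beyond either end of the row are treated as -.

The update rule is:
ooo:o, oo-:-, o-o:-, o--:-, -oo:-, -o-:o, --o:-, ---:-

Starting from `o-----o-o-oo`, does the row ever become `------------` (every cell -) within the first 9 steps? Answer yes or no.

step 1: o-----o-o---
step 2: o-----o-o---  (fixed point — unchanged through step 9)
step 9 is o-----o-o---, still not uniform -

no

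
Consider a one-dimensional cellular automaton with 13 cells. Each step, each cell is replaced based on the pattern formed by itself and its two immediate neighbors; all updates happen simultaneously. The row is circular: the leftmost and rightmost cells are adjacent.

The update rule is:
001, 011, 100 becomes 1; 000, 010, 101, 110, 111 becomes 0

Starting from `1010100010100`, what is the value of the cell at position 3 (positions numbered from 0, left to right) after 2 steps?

step 1: 0000010100011
step 2: 1000100010110
position 3 holds 0

0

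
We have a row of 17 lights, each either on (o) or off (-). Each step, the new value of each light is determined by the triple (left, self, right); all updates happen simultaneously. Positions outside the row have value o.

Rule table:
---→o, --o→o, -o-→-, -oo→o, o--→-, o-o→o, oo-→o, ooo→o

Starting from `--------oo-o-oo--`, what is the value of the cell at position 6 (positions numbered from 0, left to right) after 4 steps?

o

-oooooooooo-ooo-o
ooooooooooooooooo
ooooooooooooooooo  (fixed point — unchanged through step 4)
position 6 holds o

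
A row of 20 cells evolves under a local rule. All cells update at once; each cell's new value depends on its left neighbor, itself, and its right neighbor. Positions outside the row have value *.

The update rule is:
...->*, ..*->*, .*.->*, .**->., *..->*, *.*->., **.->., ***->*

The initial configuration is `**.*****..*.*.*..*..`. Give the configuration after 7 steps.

**...*...**.*******.

step 1: *...***.***.*.******
step 2: .***.*...*..*..*****
step 3: ..*..**********.****
step 4: *****.********...***
step 5: ****...******.***.**
step 6: ***.***.****...*...*
step 7: **...*...**.*******.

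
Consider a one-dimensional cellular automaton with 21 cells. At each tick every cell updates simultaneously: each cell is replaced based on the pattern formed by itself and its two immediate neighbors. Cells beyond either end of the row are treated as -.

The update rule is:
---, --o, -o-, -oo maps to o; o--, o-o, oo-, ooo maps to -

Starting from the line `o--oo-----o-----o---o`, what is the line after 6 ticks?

o-o-o-o--oo-----o----

o-oo--ooooo-ooooo-ooo
o-o--oo-----o-----o--
o-o-oo--ooooo-ooooo-o
o-o-o--oo-----o-----o
o-o-o-oo--ooooo-ooooo
o-o-o-o--oo-----o----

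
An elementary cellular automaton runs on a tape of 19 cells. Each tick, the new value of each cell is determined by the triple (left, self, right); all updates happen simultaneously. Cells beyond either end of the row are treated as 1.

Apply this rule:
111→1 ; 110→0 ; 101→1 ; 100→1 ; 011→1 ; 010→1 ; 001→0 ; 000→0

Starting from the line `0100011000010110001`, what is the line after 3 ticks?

1110010100011101001
1101011110011011101
1011111101010111011

1011111101010111011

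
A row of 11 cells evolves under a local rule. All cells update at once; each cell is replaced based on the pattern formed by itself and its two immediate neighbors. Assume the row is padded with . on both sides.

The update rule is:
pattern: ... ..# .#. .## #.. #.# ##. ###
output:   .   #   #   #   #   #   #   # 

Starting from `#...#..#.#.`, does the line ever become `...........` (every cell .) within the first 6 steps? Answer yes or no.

no

##.########
###########
###########  (fixed point — unchanged through step 6)
step 6 is ###########, still not uniform .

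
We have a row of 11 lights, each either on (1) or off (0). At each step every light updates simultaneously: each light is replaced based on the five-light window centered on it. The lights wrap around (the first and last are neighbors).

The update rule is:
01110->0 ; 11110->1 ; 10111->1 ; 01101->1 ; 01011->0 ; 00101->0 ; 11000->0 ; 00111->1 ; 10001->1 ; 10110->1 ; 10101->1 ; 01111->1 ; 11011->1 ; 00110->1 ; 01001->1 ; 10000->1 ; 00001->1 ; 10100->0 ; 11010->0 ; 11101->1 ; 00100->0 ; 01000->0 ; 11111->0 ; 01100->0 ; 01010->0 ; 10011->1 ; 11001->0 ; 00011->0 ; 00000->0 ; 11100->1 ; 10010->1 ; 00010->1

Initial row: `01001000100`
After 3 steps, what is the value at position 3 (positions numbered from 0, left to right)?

step 1: 10110011001
step 2: 11100110011
step 3: 01101100111
position 3 holds 0

0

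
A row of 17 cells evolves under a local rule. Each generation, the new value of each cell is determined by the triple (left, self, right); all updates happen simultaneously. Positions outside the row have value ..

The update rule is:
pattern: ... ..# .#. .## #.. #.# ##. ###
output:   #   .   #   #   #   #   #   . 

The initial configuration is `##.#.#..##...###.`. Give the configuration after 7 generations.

generation 1: #######.####.#.##
generation 2: #.....###..######
generation 3: #####.#.##.#....#
generation 4: #...###########.#
generation 5: ###.#.........###
generation 6: #.###########.#.#
generation 7: ###.........#####

###.........#####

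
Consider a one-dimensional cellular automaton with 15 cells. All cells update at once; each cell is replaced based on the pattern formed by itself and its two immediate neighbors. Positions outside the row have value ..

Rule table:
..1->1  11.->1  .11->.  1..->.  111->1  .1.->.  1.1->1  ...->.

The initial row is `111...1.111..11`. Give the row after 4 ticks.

tick 1: .11..1.1.11.1.1
tick 2: 1.1.1.1.1.11.1.
tick 3: .1.1.1.1.1.11..
tick 4: 1.1.1.1.1.1.1..

1.1.1.1.1.1.1..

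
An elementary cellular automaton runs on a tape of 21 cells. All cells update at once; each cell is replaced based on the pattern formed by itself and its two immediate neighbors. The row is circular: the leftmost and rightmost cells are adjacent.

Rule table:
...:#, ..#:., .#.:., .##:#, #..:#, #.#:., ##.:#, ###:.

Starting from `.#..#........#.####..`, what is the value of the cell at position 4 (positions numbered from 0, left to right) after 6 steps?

..#..#######...#..###
#..#.#.....###..#.#.#
##....####.#.##.....#
.####.#..#...######.#
.#..#..#..##.#....#..
..#..#..#.##..###..##
position 4 holds .

.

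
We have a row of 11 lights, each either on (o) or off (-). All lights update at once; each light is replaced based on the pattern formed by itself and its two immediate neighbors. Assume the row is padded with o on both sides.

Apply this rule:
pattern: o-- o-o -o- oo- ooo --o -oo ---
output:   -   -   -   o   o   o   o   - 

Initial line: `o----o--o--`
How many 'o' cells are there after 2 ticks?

o---o--o--o
o--o--o--oo
count of o: 5

5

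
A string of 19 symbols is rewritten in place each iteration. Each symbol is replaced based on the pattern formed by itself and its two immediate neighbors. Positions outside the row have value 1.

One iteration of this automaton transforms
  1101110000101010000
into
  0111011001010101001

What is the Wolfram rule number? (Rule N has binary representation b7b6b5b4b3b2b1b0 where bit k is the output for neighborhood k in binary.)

122

position 0: 111 → 0  (bit 7 = 0)
position 1: 110 → 1  (bit 6 = 1)
position 2: 101 → 1  (bit 5 = 1)
position 6: 100 → 1  (bit 4 = 1)
position 3: 011 → 1  (bit 3 = 1)
position 10: 010 → 0  (bit 2 = 0)
position 9: 001 → 1  (bit 1 = 1)
position 7: 000 → 0  (bit 0 = 0)
bits b7..b0 = 01111010 = 122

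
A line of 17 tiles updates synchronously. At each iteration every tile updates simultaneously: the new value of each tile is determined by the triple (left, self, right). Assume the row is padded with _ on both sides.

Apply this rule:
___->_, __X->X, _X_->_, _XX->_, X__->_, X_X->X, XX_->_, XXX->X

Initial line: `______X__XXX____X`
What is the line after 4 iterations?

__X__X_X____X____

_____X__X_X____X_
____X__X_X____X__
___X__X_X____X___
__X__X_X____X____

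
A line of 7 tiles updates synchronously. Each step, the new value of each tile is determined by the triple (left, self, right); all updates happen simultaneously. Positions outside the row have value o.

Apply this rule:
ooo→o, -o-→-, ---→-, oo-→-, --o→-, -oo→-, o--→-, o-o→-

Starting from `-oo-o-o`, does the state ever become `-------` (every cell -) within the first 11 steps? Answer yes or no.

yes

-------
all cells are - at step 1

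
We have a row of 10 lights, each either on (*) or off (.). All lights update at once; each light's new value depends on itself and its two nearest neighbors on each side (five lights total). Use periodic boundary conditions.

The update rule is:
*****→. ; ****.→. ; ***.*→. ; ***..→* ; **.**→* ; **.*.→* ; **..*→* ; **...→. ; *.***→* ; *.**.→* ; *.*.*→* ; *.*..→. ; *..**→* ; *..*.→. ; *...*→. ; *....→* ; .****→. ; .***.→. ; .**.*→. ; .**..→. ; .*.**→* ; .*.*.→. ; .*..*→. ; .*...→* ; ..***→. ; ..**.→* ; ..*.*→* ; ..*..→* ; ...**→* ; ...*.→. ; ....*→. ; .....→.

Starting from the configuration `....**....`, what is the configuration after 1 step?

...**..*..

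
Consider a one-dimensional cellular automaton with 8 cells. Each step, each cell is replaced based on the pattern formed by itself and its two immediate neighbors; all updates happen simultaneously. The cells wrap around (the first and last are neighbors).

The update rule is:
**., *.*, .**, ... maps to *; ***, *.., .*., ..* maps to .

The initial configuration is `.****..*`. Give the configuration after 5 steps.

**..*...
**....*.
**.**..*
.****..*  (repeats step 0; period 4)
step 5: **..*...

**..*...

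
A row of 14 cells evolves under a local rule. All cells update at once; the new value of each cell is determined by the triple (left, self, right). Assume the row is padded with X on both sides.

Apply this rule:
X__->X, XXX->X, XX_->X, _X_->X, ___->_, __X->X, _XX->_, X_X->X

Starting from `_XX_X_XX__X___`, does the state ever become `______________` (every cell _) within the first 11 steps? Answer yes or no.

no

step 1: X_XXXX_XXXXX_X
step 2: XX_XXXX_XXXXX_
step 3: XXX_XXXX_XXXXX
step 4: XXXX_XXXX_XXXX
step 5: XXXXX_XXXX_XXX
step 6: XXXXXX_XXXX_XX
step 7: XXXXXXX_XXXX_X
step 8: XXXXXXXX_XXXX_
step 9: XXXXXXXXX_XXXX
step 10: XXXXXXXXXX_XXX
step 11: XXXXXXXXXXX_XX
step 11 is XXXXXXXXXXX_XX, still not uniform _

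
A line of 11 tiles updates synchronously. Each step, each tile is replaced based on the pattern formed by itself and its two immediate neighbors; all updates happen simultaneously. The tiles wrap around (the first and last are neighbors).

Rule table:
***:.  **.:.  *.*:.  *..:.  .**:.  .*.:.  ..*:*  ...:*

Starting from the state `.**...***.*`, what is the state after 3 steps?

.....**....

step 1: ....**.....
step 2: ****...****
step 3: .....**....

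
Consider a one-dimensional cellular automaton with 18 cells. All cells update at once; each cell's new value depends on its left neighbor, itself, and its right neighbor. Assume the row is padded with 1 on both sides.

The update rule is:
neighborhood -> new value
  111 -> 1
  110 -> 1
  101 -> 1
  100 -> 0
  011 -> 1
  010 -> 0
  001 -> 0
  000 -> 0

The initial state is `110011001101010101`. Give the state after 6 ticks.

110011001111111111

tick 1: 110011001110101011
tick 2: 110011001111010111
tick 3: 110011001111101111
tick 4: 110011001111111111
tick 5: 110011001111111111  (fixed point — unchanged through tick 6)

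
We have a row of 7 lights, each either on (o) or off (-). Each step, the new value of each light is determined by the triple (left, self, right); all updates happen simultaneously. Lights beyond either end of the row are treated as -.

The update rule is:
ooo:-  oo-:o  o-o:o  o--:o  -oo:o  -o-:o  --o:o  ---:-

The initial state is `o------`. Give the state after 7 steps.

oooo--o

step 1: oo-----
step 2: ooo----
step 3: o-oo---
step 4: ooooo--
step 5: o---oo-
step 6: oo-oooo
step 7: oooo--o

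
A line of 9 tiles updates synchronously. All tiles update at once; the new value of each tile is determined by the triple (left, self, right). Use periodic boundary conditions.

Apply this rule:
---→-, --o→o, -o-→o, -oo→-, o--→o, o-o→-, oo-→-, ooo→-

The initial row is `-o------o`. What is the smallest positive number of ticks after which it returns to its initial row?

tick 1: -oo----oo
tick 2: ---o--o--
tick 3: --oooooo-
tick 4: -o------o

4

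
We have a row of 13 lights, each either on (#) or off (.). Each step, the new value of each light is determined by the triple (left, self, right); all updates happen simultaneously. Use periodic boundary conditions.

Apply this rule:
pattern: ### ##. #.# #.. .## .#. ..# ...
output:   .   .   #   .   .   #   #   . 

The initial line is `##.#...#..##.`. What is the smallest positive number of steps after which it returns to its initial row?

step 1: ..##..##.#..#
step 2: .#...#..##.##
step 3: ##..##.#..#..
step 4: ...#..##.##.#
step 5: ..##.#..#..##
step 6: .#..##.##.#..
step 7: ##.#..#..##..
step 8: ..##.##.#...#
step 9: .#..#..##..##
step 10: ##.##.#...#..
step 11: ..#..##..##.#
step 12: .##.#...#..##
step 13: #..##..##.#..
step 14: #.#...#..##.#
step 15: .##..##.#..#.
step 16: #...#..##.##.
step 17: #..##.#..#..#
step 18: ..#..##.##.#.
step 19: .##.#..#..##.
step 20: #..##.##.#...
step 21: #.#..#..##..#
step 22: .##.##.#...#.
step 23: #..#..##..##.
step 24: #.##.#...#..#
step 25: .#..##..##.#.
step 26: ##.#...#..##.

26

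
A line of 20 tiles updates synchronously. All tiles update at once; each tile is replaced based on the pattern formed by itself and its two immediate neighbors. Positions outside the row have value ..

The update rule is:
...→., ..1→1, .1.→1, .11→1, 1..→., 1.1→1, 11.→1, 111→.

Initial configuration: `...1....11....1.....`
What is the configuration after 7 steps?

1..11111.1..111.....

step 1: ..11...111...11.....
step 2: .111..11.1..111.....
step 3: 11.1.11111.11.1.....
step 4: 111111...111111.....
step 5: 1....1..11....1.....
step 6: 1...11.111...11.....
step 7: 1..11111.1..111.....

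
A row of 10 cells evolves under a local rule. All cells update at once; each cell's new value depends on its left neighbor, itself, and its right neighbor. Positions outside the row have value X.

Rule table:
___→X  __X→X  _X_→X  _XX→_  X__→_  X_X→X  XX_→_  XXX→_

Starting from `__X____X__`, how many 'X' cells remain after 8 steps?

step 1: _XX_XXXX_X
step 2: X__X____X_
step 3: __XX_XXXXX
step 4: _X__X_____
step 5: XX_XX_XXXX
step 6: __X__X____
step 7: _XX_XX_XXX
step 8: X__X__X___
count of X: 3

3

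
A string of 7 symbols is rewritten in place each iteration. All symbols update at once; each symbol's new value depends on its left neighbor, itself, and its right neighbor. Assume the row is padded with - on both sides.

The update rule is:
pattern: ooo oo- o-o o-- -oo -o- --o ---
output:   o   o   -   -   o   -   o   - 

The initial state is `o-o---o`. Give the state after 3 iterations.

---o---

iteration 1: -----o-
iteration 2: ----o--
iteration 3: ---o---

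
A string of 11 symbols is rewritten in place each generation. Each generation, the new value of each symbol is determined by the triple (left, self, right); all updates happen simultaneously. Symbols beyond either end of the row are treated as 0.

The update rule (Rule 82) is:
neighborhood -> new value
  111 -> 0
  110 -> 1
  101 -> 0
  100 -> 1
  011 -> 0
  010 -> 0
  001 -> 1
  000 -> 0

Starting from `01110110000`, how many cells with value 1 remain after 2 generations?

6

generation 1: 10010011000
generation 2: 01101101100
count of 1: 6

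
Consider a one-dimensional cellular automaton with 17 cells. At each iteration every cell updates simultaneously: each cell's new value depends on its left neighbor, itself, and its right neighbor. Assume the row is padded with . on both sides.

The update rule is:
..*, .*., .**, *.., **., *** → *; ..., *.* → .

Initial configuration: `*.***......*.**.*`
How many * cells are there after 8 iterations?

14

*.****....**.**.*
*.*****..***.**.*
*.**********.**.*
*.**********.**.*  (fixed point — unchanged through iteration 8)
count of *: 14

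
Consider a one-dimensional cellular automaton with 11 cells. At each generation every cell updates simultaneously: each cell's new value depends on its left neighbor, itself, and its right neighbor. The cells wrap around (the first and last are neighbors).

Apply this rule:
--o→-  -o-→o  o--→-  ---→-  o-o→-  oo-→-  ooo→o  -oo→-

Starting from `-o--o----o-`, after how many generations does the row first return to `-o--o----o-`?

-o--o----o-

1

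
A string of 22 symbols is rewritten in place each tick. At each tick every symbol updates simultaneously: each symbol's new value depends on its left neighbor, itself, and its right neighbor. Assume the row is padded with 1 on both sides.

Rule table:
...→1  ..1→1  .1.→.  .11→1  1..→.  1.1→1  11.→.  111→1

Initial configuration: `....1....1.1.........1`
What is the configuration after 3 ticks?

11..111.1..11111111111

.111..111.1..111111111
111..111.1..1111111111
11..111.1..11111111111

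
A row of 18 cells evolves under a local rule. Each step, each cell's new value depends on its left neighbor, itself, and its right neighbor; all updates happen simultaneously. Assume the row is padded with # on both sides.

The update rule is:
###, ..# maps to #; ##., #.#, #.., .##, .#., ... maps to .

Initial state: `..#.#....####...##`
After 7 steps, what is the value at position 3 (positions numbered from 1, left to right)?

#

step 1: .#......#.##...#.#
step 2: .......#......#...
step 3: ......#......#...#
step 4: .....#......#...#.
step 5: ....#......#...#..
step 6: ...#......#...#..#
step 7: ..#......#...#..#.
position 3 holds #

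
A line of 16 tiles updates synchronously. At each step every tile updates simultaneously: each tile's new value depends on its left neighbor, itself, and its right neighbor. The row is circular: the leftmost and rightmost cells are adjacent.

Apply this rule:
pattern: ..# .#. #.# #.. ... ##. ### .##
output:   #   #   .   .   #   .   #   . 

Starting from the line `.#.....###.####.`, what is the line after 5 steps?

##.####.#...##..
....##..#.##...#
.###...##....###
..#..##...###.#.
###.#...##.#..#.

###.#...##.#..#.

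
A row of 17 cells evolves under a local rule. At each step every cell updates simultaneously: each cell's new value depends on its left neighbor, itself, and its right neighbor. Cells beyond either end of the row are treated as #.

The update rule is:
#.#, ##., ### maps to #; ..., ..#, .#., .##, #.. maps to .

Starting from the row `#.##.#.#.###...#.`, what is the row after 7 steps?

step 1: ##.##.#.#.##....#
step 2: ###.##.#.#.#.....
step 3: ####.##.#.#......
step 4: #####.##.#.......
step 5: ######.##........
step 6: #######.#........
step 7: ########.........

########.........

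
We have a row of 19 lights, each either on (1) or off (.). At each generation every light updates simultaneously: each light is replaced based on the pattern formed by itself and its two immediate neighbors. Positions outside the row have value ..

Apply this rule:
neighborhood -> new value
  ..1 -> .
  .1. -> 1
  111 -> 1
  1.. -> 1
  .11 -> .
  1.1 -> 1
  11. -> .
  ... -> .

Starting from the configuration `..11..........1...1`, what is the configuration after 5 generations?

........1........11

generation 1: ....1.........11..1
generation 2: ....11..........1.1
generation 3: ......1.........111
generation 4: ......11.........1.
generation 5: ........1........11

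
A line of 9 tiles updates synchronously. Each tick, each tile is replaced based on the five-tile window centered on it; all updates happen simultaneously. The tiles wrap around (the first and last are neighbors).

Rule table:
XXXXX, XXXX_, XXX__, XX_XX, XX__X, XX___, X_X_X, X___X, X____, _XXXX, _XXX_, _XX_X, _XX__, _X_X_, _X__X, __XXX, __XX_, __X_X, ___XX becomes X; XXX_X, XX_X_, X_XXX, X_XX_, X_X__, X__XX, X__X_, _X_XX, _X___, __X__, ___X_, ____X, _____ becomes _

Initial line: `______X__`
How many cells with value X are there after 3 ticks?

1

tick 1: ________X
tick 2: _X_______
tick 3: ___X_____
count of X: 1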